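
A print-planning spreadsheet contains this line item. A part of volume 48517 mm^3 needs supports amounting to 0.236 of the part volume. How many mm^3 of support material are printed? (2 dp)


V_support = 48517 * 0.236 = 11450.01 mm^3


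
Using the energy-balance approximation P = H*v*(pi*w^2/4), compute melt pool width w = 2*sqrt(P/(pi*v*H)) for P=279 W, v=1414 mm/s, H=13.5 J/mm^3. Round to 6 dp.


w = 2*sqrt(279/(pi*1414*13.5)) = 0.136416 mm


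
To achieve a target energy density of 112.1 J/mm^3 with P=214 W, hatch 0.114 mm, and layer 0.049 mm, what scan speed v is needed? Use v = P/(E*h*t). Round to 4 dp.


v = 214 / (112.1*0.114*0.049) = 341.749 mm/s


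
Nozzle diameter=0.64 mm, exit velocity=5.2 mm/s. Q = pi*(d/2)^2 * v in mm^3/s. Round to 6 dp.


A = pi*(0.64/2)^2 = 0.32169909 mm^2
Q = 0.32169909 * 5.2 = 1.672835 mm^3/s


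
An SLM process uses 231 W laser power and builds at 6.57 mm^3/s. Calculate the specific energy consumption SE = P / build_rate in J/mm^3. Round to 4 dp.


SE = 231 / 6.57 = 35.1598 J/mm^3


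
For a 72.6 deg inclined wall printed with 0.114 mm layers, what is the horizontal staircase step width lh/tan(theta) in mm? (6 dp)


step = 0.114 / tan(72.6) = 0.035725 mm


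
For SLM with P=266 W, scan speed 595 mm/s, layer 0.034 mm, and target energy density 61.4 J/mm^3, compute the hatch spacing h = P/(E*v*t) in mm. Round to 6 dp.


h = 266 / (61.4*595*0.034) = 0.21415 mm


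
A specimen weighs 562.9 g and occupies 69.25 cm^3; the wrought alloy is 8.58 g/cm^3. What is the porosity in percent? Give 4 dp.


rho_part = 562.9 / 69.25 = 8.12851986 g/cm^3
Porosity = (1 - 8.12851986/8.58)*100 = 5.262 %


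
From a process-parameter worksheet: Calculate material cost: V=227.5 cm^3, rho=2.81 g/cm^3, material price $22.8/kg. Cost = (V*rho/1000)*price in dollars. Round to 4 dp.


Mass = 227.5*2.81/1000 = 0.639275 kg
Cost = 0.639275 * 22.8 = 14.5755 $


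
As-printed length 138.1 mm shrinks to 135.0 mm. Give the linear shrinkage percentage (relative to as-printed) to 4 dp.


Shrinkage = ((138.1-135.0)/138.1)*100 = 2.2448 %


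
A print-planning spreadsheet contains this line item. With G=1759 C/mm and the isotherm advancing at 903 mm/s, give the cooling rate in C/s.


CR = 1759 * 903 = 1588377 C/s


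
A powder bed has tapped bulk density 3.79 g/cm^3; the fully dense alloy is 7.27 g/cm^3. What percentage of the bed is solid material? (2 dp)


Packing = (3.79/7.27)*100 = 52.13 %


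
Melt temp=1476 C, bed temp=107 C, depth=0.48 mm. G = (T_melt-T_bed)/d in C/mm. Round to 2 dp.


G = (1476-107)/0.48 = 2852.08 C/mm


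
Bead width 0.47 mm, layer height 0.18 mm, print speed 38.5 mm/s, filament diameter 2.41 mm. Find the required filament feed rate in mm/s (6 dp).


Q = 0.47 * 0.18 * 38.5 = 3.2571 mm^3/s
A_fil = pi*(2.41/2)^2 = 4.56167107 mm^2
v_feed = 3.2571 / 4.56167107 = 0.714015 mm/s


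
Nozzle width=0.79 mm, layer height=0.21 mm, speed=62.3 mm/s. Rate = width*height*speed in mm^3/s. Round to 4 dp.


Rate = 0.79 * 0.21 * 62.3 = 10.3356 mm^3/s


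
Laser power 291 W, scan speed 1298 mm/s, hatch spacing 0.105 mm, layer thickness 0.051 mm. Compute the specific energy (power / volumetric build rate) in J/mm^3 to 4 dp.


Build rate = 1298 * 0.105 * 0.051 = 6.95079 mm^3/s
SE = 291 / 6.95079 = 41.8657 J/mm^3


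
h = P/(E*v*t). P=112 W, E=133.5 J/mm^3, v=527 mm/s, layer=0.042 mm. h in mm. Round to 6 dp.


h = 112 / (133.5*527*0.042) = 0.037903 mm


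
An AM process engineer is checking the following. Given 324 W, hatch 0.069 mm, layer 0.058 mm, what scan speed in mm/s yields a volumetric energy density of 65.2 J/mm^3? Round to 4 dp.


v = 324 / (65.2*0.069*0.058) = 1241.7104 mm/s


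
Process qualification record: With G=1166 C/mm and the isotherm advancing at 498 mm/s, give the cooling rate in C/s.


CR = 1166 * 498 = 580668 C/s


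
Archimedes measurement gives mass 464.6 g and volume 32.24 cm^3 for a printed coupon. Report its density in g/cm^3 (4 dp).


rho = 464.6 / 32.24 = 14.4107 g/cm^3


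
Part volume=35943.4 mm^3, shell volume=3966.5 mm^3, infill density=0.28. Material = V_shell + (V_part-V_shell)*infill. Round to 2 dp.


V_infill = (35943.4 - 3966.5) * 0.28 = 8953.53
V_total = 3966.5 + 8953.53 = 12920.03 mm^3


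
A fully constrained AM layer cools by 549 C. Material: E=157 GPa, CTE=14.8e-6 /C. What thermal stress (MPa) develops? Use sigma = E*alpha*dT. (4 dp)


sigma = 157*1000 * 14.8e-6 * 549 = 1275.6564 MPa


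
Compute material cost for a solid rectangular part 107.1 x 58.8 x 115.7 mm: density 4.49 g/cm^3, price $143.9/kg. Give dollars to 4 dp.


V = 107.1 * 58.8 * 115.7 = 728618.436 mm^3 = 728.618436 cm^3
Mass = 728.618436 * 4.49 / 1000 = 3.27149678 kg
Cost = 3.27149678 * 143.9 = 470.7684 $


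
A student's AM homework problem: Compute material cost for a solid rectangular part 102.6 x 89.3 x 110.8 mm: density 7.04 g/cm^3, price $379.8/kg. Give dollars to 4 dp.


V = 102.6 * 89.3 * 110.8 = 1015169.544 mm^3 = 1015.169544 cm^3
Mass = 1015.169544 * 7.04 / 1000 = 7.14679359 kg
Cost = 7.14679359 * 379.8 = 2714.3522 $


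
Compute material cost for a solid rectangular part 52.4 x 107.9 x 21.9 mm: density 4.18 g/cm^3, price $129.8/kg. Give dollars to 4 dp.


V = 52.4 * 107.9 * 21.9 = 123821.724 mm^3 = 123.821724 cm^3
Mass = 123.821724 * 4.18 / 1000 = 0.51757481 kg
Cost = 0.51757481 * 129.8 = 67.1812 $


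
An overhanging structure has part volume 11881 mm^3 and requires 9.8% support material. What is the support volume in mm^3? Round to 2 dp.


V_support = 11881 * 0.098 = 1164.34 mm^3


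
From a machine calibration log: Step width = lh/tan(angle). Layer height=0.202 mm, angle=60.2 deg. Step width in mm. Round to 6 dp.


step = 0.202 / tan(60.2) = 0.115686 mm


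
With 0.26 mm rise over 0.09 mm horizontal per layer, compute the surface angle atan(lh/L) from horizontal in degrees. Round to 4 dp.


angle = atan(0.26/0.09) = 70.9065 degrees


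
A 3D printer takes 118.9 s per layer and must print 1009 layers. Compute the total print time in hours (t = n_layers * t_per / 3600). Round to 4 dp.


t = 1009 * 118.9 / 3600 = 33.325 hrs


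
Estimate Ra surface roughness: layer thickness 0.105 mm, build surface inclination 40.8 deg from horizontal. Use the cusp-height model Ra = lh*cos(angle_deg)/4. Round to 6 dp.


Ra = 0.105 * cos(40.8) / 4 = 0.019871 mm


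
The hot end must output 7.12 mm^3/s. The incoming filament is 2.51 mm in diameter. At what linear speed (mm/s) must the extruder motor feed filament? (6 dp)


A = pi*(2.51/2)^2 = 4.948087
v = 7.12 / 4.948087 = 1.43894 mm/s


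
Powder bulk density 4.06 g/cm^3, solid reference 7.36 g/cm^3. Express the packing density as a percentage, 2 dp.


Packing = (4.06/7.36)*100 = 55.16 %


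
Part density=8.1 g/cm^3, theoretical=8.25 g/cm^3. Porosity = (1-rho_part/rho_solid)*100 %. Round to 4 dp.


Porosity = (1-8.1/8.25)*100 = 1.8182 %


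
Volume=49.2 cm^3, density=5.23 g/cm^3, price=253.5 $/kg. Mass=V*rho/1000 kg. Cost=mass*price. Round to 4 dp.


Mass = 49.2*5.23/1000 = 0.257316 kg
Cost = 0.257316 * 253.5 = 65.2296 $


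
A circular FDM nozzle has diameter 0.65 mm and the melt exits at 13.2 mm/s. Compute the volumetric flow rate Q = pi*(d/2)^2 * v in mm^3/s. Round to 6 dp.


A = pi*(0.65/2)^2 = 0.33183072 mm^2
Q = 0.33183072 * 13.2 = 4.380166 mm^3/s


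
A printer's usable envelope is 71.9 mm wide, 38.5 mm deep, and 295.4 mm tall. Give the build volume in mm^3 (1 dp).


V = 71.9 * 38.5 * 295.4 = 817711.5 mm^3


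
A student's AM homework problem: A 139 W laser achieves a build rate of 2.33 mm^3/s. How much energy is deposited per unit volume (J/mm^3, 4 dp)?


SE = 139 / 2.33 = 59.6567 J/mm^3


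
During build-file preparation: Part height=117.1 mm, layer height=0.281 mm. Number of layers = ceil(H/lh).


Layers = ceil(117.1/0.281) = 417


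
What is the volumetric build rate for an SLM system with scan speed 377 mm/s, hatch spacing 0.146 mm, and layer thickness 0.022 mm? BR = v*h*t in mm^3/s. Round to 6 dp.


Rate = 377 * 0.146 * 0.022 = 1.210924 mm^3/s


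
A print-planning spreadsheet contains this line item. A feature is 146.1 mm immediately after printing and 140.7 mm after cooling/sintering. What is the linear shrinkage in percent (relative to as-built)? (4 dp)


Shrinkage = ((146.1-140.7)/146.1)*100 = 3.6961 %


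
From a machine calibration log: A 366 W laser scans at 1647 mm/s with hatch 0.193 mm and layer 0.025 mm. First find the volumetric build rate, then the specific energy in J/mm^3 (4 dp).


Build rate = 1647 * 0.193 * 0.025 = 7.946775 mm^3/s
SE = 366 / 7.946775 = 46.0564 J/mm^3


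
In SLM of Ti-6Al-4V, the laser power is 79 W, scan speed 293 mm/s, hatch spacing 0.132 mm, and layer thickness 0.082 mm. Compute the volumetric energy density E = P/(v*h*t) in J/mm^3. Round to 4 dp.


E = 79 / (293*0.132*0.082) = 24.9099 J/mm^3


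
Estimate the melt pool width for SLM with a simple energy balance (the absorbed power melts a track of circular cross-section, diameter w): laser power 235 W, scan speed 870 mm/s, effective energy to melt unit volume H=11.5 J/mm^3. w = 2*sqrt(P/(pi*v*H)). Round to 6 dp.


w = 2*sqrt(235/(pi*870*11.5)) = 0.172934 mm


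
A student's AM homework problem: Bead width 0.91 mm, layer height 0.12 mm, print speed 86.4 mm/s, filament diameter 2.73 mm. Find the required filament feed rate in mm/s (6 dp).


Q = 0.91 * 0.12 * 86.4 = 9.43488 mm^3/s
A_fil = pi*(2.73/2)^2 = 5.85349397 mm^2
v_feed = 9.43488 / 5.85349397 = 1.611837 mm/s


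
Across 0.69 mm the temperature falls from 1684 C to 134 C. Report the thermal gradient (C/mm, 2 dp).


G = (1684-134)/0.69 = 2246.38 C/mm


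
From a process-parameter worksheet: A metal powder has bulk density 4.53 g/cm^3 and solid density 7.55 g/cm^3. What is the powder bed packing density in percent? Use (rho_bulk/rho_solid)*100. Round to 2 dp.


Packing = (4.53/7.55)*100 = 60.0 %


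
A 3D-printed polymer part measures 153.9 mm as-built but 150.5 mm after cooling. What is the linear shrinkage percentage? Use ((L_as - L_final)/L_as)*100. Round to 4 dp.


Shrinkage = ((153.9-150.5)/153.9)*100 = 2.2092 %


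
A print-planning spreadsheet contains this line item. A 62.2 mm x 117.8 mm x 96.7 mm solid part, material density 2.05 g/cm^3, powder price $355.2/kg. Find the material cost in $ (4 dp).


V = 62.2 * 117.8 * 96.7 = 708536.372 mm^3 = 708.536372 cm^3
Mass = 708.536372 * 2.05 / 1000 = 1.45249956 kg
Cost = 1.45249956 * 355.2 = 515.9278 $


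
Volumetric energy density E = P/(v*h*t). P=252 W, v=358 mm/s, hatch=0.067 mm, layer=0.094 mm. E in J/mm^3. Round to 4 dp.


E = 252 / (358*0.067*0.094) = 111.7673 J/mm^3


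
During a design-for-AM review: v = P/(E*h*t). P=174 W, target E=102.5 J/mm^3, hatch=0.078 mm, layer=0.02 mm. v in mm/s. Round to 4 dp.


v = 174 / (102.5*0.078*0.02) = 1088.1801 mm/s


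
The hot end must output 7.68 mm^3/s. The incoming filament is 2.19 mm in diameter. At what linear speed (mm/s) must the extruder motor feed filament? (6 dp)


A = pi*(2.19/2)^2 = 3.766848
v = 7.68 / 3.766848 = 2.03884 mm/s


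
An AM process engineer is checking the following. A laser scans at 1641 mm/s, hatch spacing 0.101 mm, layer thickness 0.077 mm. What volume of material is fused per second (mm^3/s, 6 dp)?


Rate = 1641 * 0.101 * 0.077 = 12.762057 mm^3/s


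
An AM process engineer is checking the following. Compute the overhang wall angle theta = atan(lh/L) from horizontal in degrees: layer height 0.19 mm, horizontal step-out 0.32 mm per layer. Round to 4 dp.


angle = atan(0.19/0.32) = 30.6997 degrees


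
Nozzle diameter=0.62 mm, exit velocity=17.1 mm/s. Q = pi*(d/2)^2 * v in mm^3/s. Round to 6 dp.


A = pi*(0.62/2)^2 = 0.30190705 mm^2
Q = 0.30190705 * 17.1 = 5.162611 mm^3/s


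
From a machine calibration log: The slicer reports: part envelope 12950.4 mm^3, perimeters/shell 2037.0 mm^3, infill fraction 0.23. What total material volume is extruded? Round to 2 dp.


V_infill = (12950.4 - 2037.0) * 0.23 = 2510.08
V_total = 2037.0 + 2510.08 = 4547.08 mm^3


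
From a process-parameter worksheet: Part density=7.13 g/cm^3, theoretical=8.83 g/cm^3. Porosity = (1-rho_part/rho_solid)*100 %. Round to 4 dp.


Porosity = (1-7.13/8.83)*100 = 19.2525 %


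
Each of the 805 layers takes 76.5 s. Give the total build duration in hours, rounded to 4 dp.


t = 805 * 76.5 / 3600 = 17.1063 hrs


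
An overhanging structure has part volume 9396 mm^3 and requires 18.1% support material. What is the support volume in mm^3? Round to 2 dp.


V_support = 9396 * 0.181 = 1700.68 mm^3


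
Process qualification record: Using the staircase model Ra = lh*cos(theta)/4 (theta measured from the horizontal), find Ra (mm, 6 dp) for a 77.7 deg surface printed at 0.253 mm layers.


Ra = 0.253 * cos(77.7) / 4 = 0.013474 mm


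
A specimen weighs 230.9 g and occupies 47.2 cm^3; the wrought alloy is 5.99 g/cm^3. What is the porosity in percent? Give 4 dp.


rho_part = 230.9 / 47.2 = 4.89194915 g/cm^3
Porosity = (1 - 4.89194915/5.99)*100 = 18.3314 %


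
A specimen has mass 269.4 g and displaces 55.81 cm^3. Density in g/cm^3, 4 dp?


rho = 269.4 / 55.81 = 4.8271 g/cm^3


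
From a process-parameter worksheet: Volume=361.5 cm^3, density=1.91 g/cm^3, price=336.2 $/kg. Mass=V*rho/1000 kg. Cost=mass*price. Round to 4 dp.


Mass = 361.5*1.91/1000 = 0.690465 kg
Cost = 0.690465 * 336.2 = 232.1343 $


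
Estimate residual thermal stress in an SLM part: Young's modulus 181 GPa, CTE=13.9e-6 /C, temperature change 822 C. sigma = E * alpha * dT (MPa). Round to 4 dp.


sigma = 181*1000 * 13.9e-6 * 822 = 2068.0698 MPa


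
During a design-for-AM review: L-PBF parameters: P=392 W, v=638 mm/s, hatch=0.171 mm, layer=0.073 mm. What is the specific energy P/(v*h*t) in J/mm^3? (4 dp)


Build rate = 638 * 0.171 * 0.073 = 7.964154 mm^3/s
SE = 392 / 7.964154 = 49.2205 J/mm^3


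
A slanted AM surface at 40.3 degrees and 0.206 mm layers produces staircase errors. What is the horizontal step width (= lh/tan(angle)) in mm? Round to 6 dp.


step = 0.206 / tan(40.3) = 0.242907 mm


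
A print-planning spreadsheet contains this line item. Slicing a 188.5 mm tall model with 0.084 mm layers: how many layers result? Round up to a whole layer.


Layers = ceil(188.5/0.084) = 2245


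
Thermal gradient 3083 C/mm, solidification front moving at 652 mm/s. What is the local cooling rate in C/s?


CR = 3083 * 652 = 2010116 C/s


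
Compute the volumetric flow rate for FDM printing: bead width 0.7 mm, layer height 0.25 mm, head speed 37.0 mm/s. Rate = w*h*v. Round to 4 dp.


Rate = 0.7 * 0.25 * 37.0 = 6.475 mm^3/s


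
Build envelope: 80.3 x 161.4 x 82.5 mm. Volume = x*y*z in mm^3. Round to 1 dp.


V = 80.3 * 161.4 * 82.5 = 1069234.7 mm^3


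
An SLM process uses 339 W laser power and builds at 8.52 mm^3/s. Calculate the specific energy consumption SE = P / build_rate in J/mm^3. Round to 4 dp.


SE = 339 / 8.52 = 39.7887 J/mm^3


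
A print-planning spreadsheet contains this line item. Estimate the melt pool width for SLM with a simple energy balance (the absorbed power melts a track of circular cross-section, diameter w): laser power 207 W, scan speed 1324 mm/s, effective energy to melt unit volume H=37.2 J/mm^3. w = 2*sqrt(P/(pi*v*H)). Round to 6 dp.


w = 2*sqrt(207/(pi*1324*37.2)) = 0.073152 mm


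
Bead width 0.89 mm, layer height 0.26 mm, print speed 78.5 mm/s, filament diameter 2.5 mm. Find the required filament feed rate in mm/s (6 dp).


Q = 0.89 * 0.26 * 78.5 = 18.1649 mm^3/s
A_fil = pi*(2.5/2)^2 = 4.90873852 mm^2
v_feed = 18.1649 / 4.90873852 = 3.700523 mm/s


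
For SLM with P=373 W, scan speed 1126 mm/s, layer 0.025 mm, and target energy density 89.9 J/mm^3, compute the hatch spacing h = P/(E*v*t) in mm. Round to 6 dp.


h = 373 / (89.9*1126*0.025) = 0.147391 mm


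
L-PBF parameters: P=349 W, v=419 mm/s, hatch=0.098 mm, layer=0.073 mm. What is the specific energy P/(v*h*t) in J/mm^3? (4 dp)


Build rate = 419 * 0.098 * 0.073 = 2.997526 mm^3/s
SE = 349 / 2.997526 = 116.4293 J/mm^3


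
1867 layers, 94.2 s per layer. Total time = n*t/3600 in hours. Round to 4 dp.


t = 1867 * 94.2 / 3600 = 48.8532 hrs


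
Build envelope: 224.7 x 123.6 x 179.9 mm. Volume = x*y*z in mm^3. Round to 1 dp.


V = 224.7 * 123.6 * 179.9 = 4996348.3 mm^3


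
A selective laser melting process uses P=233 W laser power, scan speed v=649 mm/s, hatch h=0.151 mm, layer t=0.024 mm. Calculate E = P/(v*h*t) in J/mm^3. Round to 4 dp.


E = 233 / (649*0.151*0.024) = 99.0656 J/mm^3


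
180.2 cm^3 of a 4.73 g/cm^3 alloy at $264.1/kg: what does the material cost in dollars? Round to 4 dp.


Mass = 180.2*4.73/1000 = 0.852346 kg
Cost = 0.852346 * 264.1 = 225.1046 $


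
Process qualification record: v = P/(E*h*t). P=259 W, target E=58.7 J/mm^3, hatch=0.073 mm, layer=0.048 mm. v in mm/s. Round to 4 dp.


v = 259 / (58.7*0.073*0.048) = 1259.2083 mm/s


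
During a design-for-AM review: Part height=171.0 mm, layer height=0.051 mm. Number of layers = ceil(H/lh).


Layers = ceil(171.0/0.051) = 3353


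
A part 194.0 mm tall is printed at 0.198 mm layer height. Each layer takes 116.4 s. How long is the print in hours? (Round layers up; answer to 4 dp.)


Layers = ceil(194.0/0.198) = 980
t = 980 * 116.4 / 3600 = 31.6867 hrs


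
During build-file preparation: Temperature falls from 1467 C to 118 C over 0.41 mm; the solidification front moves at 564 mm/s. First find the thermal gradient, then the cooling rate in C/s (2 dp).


G = (1467-118)/0.41 = 3290.24390244 C/mm
CR = 3290.24390244 * 564 = 1855697.56 C/s


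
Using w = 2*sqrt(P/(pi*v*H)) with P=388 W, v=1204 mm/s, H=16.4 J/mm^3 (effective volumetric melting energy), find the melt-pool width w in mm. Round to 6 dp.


w = 2*sqrt(388/(pi*1204*16.4)) = 0.158174 mm


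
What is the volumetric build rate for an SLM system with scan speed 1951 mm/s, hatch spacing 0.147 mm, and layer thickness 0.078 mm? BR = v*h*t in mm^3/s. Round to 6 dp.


Rate = 1951 * 0.147 * 0.078 = 22.370166 mm^3/s


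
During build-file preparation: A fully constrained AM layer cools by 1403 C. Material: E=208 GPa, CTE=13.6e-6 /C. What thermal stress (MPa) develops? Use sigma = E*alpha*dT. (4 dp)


sigma = 208*1000 * 13.6e-6 * 1403 = 3968.8064 MPa


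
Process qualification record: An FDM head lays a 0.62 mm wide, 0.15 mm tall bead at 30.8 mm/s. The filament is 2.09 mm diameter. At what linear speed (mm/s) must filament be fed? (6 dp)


Q = 0.62 * 0.15 * 30.8 = 2.8644 mm^3/s
A_fil = pi*(2.09/2)^2 = 3.43069772 mm^2
v_feed = 2.8644 / 3.43069772 = 0.834932 mm/s


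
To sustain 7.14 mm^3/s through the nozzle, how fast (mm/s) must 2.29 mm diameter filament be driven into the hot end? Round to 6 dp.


A = pi*(2.29/2)^2 = 4.118707
v = 7.14 / 4.118707 = 1.733554 mm/s


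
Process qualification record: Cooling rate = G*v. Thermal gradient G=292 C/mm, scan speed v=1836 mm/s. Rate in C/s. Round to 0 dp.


CR = 292 * 1836 = 536112 C/s


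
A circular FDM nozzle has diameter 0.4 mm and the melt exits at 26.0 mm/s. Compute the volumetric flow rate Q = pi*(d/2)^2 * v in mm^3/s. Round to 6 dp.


A = pi*(0.4/2)^2 = 0.12566371 mm^2
Q = 0.12566371 * 26.0 = 3.267256 mm^3/s


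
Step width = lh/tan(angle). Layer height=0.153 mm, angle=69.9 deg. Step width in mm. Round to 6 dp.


step = 0.153 / tan(69.9) = 0.05599 mm


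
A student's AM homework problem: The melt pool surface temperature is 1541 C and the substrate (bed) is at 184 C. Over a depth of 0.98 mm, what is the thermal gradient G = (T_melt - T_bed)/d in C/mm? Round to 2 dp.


G = (1541-184)/0.98 = 1384.69 C/mm


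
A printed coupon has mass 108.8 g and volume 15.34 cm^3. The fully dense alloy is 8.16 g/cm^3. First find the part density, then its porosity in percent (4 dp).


rho_part = 108.8 / 15.34 = 7.09256845 g/cm^3
Porosity = (1 - 7.09256845/8.16)*100 = 13.0813 %


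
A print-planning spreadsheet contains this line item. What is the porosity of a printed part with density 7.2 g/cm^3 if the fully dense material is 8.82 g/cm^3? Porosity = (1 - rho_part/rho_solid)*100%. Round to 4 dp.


Porosity = (1-7.2/8.82)*100 = 18.3673 %


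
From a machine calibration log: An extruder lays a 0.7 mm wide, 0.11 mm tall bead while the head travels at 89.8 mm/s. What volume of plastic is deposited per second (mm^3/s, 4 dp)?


Rate = 0.7 * 0.11 * 89.8 = 6.9146 mm^3/s


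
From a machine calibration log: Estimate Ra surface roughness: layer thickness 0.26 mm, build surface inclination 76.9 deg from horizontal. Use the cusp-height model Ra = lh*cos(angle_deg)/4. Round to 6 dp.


Ra = 0.26 * cos(76.9) / 4 = 0.014732 mm


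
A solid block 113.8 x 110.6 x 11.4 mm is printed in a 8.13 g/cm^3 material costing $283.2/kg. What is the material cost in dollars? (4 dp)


V = 113.8 * 110.6 * 11.4 = 143483.592 mm^3 = 143.483592 cm^3
Mass = 143.483592 * 8.13 / 1000 = 1.1665216 kg
Cost = 1.1665216 * 283.2 = 330.3589 $


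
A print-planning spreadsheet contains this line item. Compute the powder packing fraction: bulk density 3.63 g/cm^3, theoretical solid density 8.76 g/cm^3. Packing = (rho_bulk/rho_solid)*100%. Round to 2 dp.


Packing = (3.63/8.76)*100 = 41.44 %


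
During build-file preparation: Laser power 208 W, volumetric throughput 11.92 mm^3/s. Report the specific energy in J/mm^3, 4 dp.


SE = 208 / 11.92 = 17.4497 J/mm^3


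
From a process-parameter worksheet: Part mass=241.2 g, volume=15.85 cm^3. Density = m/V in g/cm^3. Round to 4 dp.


rho = 241.2 / 15.85 = 15.2177 g/cm^3


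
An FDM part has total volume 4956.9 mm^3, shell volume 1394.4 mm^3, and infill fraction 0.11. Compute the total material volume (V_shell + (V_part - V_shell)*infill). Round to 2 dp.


V_infill = (4956.9 - 1394.4) * 0.11 = 391.88
V_total = 1394.4 + 391.88 = 1786.28 mm^3


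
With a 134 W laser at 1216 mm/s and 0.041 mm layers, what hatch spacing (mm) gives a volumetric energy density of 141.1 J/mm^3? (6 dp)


h = 134 / (141.1*1216*0.041) = 0.019048 mm


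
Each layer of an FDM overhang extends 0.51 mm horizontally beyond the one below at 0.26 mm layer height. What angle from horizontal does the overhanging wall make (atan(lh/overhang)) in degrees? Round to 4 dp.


angle = atan(0.26/0.51) = 27.0127 degrees


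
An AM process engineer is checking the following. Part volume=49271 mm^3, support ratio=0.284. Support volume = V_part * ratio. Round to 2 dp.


V_support = 49271 * 0.284 = 13992.96 mm^3


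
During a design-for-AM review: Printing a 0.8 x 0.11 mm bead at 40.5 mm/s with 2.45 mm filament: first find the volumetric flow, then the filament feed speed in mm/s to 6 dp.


Q = 0.8 * 0.11 * 40.5 = 3.564 mm^3/s
A_fil = pi*(2.45/2)^2 = 4.71435248 mm^2
v_feed = 3.564 / 4.71435248 = 0.755989 mm/s


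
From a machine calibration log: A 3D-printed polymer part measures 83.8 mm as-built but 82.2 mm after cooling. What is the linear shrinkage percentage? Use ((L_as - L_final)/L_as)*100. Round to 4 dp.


Shrinkage = ((83.8-82.2)/83.8)*100 = 1.9093 %


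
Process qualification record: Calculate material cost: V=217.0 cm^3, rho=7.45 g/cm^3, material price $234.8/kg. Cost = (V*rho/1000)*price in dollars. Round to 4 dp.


Mass = 217.0*7.45/1000 = 1.61665 kg
Cost = 1.61665 * 234.8 = 379.5894 $


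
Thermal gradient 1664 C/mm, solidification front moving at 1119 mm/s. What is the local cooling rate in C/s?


CR = 1664 * 1119 = 1862016 C/s


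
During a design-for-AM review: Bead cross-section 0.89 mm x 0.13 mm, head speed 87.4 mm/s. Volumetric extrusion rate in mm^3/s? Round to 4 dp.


Rate = 0.89 * 0.13 * 87.4 = 10.1122 mm^3/s


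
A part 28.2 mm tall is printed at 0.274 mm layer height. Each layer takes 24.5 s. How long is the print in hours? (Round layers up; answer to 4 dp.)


Layers = ceil(28.2/0.274) = 103
t = 103 * 24.5 / 3600 = 0.701 hrs


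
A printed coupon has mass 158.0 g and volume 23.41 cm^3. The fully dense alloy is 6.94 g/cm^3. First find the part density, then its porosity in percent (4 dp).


rho_part = 158.0 / 23.41 = 6.74925246 g/cm^3
Porosity = (1 - 6.74925246/6.94)*100 = 2.7485 %


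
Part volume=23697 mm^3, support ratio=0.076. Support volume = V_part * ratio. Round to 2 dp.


V_support = 23697 * 0.076 = 1800.97 mm^3


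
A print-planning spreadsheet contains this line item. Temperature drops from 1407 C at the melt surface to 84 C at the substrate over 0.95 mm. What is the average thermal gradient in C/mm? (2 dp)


G = (1407-84)/0.95 = 1392.63 C/mm


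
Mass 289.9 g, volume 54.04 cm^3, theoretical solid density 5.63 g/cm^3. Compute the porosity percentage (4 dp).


rho_part = 289.9 / 54.04 = 5.36454478 g/cm^3
Porosity = (1 - 5.36454478/5.63)*100 = 4.715 %


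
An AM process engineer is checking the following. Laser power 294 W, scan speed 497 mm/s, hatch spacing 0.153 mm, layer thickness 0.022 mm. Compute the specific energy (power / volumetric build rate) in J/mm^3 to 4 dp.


Build rate = 497 * 0.153 * 0.022 = 1.672902 mm^3/s
SE = 294 / 1.672902 = 175.7425 J/mm^3


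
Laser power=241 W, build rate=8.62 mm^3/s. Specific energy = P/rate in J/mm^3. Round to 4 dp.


SE = 241 / 8.62 = 27.9582 J/mm^3


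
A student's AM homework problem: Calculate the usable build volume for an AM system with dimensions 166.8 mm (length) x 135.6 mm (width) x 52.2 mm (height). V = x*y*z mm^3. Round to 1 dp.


V = 166.8 * 135.6 * 52.2 = 1180663.8 mm^3


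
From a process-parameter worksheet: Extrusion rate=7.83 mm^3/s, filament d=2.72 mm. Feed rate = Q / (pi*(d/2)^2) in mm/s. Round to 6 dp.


A = pi*(2.72/2)^2 = 5.81069
v = 7.83 / 5.81069 = 1.347516 mm/s


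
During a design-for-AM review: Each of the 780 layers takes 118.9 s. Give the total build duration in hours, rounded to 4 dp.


t = 780 * 118.9 / 3600 = 25.7617 hrs


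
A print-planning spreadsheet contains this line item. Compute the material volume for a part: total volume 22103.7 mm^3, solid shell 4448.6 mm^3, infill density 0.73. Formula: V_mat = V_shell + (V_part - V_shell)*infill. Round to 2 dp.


V_infill = (22103.7 - 4448.6) * 0.73 = 12888.22
V_total = 4448.6 + 12888.22 = 17336.82 mm^3


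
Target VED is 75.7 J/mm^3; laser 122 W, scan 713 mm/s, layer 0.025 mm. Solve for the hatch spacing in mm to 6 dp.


h = 122 / (75.7*713*0.025) = 0.090414 mm


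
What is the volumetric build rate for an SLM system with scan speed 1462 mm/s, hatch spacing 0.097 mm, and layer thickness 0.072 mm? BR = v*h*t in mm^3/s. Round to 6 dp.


Rate = 1462 * 0.097 * 0.072 = 10.210608 mm^3/s


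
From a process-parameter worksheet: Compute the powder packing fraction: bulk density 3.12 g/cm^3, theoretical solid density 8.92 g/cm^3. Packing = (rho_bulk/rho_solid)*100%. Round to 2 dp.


Packing = (3.12/8.92)*100 = 34.98 %


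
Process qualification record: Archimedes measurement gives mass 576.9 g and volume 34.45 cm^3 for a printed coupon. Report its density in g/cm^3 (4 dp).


rho = 576.9 / 34.45 = 16.746 g/cm^3


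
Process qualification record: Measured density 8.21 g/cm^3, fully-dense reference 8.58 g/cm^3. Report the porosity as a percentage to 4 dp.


Porosity = (1-8.21/8.58)*100 = 4.3124 %


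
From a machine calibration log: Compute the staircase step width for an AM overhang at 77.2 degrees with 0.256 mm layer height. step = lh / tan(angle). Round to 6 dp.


step = 0.256 / tan(77.2) = 0.058162 mm


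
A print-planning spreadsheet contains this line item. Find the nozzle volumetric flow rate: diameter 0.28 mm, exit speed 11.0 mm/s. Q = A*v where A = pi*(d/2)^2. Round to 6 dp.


A = pi*(0.28/2)^2 = 0.06157522 mm^2
Q = 0.06157522 * 11.0 = 0.677327 mm^3/s


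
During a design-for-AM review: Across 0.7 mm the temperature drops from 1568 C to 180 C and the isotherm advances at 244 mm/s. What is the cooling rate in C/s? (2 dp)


G = (1568-180)/0.7 = 1982.85714286 C/mm
CR = 1982.85714286 * 244 = 483817.14 C/s


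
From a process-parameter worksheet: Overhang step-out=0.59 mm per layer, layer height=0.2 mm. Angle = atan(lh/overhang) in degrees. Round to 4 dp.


angle = atan(0.2/0.59) = 18.7258 degrees


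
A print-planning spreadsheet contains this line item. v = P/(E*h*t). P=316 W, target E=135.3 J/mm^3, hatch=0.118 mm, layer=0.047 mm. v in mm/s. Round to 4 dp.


v = 316 / (135.3*0.118*0.047) = 421.1234 mm/s


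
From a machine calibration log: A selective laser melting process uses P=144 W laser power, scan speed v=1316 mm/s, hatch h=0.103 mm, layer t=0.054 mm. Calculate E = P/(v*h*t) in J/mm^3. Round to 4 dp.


E = 144 / (1316*0.103*0.054) = 19.6732 J/mm^3


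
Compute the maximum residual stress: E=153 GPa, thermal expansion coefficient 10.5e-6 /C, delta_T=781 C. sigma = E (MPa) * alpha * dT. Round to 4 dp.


sigma = 153*1000 * 10.5e-6 * 781 = 1254.6765 MPa


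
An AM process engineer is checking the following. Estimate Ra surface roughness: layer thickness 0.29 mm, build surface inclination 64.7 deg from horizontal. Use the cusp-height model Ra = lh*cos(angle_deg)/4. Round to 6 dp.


Ra = 0.29 * cos(64.7) / 4 = 0.030983 mm


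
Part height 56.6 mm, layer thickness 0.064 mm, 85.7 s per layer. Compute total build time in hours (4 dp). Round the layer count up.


Layers = ceil(56.6/0.064) = 885
t = 885 * 85.7 / 3600 = 21.0679 hrs


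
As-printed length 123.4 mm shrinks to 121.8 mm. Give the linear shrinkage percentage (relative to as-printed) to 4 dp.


Shrinkage = ((123.4-121.8)/123.4)*100 = 1.2966 %


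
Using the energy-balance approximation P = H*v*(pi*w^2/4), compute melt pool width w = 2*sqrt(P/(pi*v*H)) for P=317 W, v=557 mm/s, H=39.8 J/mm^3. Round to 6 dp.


w = 2*sqrt(317/(pi*557*39.8)) = 0.134932 mm


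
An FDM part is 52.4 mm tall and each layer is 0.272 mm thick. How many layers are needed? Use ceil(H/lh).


Layers = ceil(52.4/0.272) = 193


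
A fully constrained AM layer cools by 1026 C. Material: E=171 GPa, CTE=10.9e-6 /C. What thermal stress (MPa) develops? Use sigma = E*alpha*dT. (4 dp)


sigma = 171*1000 * 10.9e-6 * 1026 = 1912.3614 MPa


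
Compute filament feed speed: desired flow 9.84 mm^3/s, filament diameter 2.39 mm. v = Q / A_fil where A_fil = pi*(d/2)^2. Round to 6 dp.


A = pi*(2.39/2)^2 = 4.486273
v = 9.84 / 4.486273 = 2.193357 mm/s


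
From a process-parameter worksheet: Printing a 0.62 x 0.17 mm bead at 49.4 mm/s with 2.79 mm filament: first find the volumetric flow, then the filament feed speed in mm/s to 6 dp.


Q = 0.62 * 0.17 * 49.4 = 5.20676 mm^3/s
A_fil = pi*(2.79/2)^2 = 6.11361784 mm^2
v_feed = 5.20676 / 6.11361784 = 0.851666 mm/s


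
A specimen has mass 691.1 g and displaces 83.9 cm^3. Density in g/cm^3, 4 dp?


rho = 691.1 / 83.9 = 8.2372 g/cm^3


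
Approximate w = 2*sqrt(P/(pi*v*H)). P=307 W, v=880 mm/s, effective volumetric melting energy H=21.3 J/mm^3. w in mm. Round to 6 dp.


w = 2*sqrt(307/(pi*880*21.3)) = 0.144409 mm


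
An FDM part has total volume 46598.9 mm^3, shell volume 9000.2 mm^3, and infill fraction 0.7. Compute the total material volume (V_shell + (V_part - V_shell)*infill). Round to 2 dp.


V_infill = (46598.9 - 9000.2) * 0.7 = 26319.09
V_total = 9000.2 + 26319.09 = 35319.29 mm^3


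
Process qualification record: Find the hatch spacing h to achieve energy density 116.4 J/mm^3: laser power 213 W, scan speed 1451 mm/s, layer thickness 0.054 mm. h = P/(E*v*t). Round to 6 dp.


h = 213 / (116.4*1451*0.054) = 0.023354 mm


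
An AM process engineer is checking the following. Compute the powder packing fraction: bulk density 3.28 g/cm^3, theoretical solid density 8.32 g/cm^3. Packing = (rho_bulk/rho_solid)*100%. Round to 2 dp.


Packing = (3.28/8.32)*100 = 39.42 %


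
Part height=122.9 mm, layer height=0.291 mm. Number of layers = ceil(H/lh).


Layers = ceil(122.9/0.291) = 423


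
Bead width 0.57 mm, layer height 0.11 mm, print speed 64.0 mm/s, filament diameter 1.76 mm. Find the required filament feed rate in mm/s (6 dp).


Q = 0.57 * 0.11 * 64.0 = 4.0128 mm^3/s
A_fil = pi*(1.76/2)^2 = 2.43284935 mm^2
v_feed = 4.0128 / 2.43284935 = 1.649424 mm/s


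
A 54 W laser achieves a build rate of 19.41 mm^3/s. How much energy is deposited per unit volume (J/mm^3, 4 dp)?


SE = 54 / 19.41 = 2.7821 J/mm^3


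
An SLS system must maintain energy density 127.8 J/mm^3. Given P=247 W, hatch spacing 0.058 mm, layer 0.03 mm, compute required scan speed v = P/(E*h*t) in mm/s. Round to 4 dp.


v = 247 / (127.8*0.058*0.03) = 1110.7514 mm/s


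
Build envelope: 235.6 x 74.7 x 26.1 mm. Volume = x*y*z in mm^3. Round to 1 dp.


V = 235.6 * 74.7 * 26.1 = 459342.3 mm^3


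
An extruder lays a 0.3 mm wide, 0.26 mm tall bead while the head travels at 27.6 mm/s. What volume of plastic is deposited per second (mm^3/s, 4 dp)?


Rate = 0.3 * 0.26 * 27.6 = 2.1528 mm^3/s


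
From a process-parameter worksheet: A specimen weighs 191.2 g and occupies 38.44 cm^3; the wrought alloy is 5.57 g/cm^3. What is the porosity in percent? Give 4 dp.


rho_part = 191.2 / 38.44 = 4.97398543 g/cm^3
Porosity = (1 - 4.97398543/5.57)*100 = 10.7004 %


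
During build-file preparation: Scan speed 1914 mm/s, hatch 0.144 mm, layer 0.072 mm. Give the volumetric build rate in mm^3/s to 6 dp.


Rate = 1914 * 0.144 * 0.072 = 19.844352 mm^3/s


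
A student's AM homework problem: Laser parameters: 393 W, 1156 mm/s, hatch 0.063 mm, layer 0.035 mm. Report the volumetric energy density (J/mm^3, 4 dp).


E = 393 / (1156*0.063*0.035) = 154.1793 J/mm^3


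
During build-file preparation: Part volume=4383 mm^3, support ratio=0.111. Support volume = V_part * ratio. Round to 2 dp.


V_support = 4383 * 0.111 = 486.51 mm^3


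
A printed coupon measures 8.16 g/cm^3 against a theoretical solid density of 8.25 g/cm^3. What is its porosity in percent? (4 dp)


Porosity = (1-8.16/8.25)*100 = 1.0909 %


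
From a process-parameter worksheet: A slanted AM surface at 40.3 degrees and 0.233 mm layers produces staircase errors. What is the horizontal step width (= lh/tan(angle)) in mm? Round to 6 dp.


step = 0.233 / tan(40.3) = 0.274744 mm


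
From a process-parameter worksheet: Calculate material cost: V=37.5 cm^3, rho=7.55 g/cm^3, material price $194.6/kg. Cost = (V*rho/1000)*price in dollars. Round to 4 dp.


Mass = 37.5*7.55/1000 = 0.283125 kg
Cost = 0.283125 * 194.6 = 55.0961 $


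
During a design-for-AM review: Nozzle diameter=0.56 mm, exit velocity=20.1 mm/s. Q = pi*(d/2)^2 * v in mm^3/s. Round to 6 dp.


A = pi*(0.56/2)^2 = 0.24630086 mm^2
Q = 0.24630086 * 20.1 = 4.950647 mm^3/s


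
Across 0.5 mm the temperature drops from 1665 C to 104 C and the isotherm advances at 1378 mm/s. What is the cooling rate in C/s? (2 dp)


G = (1665-104)/0.5 = 3122.0 C/mm
CR = 3122.0 * 1378 = 4302116.0 C/s


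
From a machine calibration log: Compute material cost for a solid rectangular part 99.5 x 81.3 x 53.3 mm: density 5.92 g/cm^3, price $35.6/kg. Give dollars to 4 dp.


V = 99.5 * 81.3 * 53.3 = 431162.355 mm^3 = 431.162355 cm^3
Mass = 431.162355 * 5.92 / 1000 = 2.55248114 kg
Cost = 2.55248114 * 35.6 = 90.8683 $


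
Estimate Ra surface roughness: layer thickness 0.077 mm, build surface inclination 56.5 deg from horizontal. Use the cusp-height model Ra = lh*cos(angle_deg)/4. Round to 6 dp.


Ra = 0.077 * cos(56.5) / 4 = 0.010625 mm


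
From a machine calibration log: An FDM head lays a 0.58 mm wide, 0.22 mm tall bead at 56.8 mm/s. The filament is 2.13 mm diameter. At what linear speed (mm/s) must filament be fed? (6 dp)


Q = 0.58 * 0.22 * 56.8 = 7.24768 mm^3/s
A_fil = pi*(2.13/2)^2 = 3.56327293 mm^2
v_feed = 7.24768 / 3.56327293 = 2.033995 mm/s


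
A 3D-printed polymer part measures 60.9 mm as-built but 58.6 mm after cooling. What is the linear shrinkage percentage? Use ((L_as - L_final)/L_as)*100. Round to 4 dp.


Shrinkage = ((60.9-58.6)/60.9)*100 = 3.7767 %


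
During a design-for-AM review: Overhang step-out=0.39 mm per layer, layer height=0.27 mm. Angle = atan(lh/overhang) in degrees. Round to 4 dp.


angle = atan(0.27/0.39) = 34.6952 degrees


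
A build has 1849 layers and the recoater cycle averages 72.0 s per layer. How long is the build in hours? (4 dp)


t = 1849 * 72.0 / 3600 = 36.98 hrs


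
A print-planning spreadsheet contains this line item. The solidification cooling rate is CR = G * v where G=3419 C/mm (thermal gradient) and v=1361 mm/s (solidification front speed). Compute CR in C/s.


CR = 3419 * 1361 = 4653259 C/s


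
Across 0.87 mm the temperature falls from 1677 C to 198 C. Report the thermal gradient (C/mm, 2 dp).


G = (1677-198)/0.87 = 1700.0 C/mm


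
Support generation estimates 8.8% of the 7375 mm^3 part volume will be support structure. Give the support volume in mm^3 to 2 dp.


V_support = 7375 * 0.088 = 649.0 mm^3


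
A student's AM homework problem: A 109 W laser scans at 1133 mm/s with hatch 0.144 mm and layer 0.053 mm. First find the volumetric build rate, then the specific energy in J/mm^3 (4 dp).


Build rate = 1133 * 0.144 * 0.053 = 8.647056 mm^3/s
SE = 109 / 8.647056 = 12.6054 J/mm^3


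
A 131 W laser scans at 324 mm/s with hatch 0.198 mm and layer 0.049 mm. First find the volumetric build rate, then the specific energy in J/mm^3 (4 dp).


Build rate = 324 * 0.198 * 0.049 = 3.143448 mm^3/s
SE = 131 / 3.143448 = 41.674 J/mm^3


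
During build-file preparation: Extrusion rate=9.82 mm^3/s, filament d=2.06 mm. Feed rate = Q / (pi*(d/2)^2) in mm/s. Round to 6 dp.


A = pi*(2.06/2)^2 = 3.332916
v = 9.82 / 3.332916 = 2.946369 mm/s


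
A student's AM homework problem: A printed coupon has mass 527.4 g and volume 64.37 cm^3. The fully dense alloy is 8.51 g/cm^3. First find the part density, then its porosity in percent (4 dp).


rho_part = 527.4 / 64.37 = 8.19325773 g/cm^3
Porosity = (1 - 8.19325773/8.51)*100 = 3.722 %


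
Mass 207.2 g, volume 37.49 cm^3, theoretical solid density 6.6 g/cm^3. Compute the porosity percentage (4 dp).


rho_part = 207.2 / 37.49 = 5.52680715 g/cm^3
Porosity = (1 - 5.52680715/6.6)*100 = 16.2605 %


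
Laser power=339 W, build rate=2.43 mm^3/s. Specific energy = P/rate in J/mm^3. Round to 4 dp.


SE = 339 / 2.43 = 139.5062 J/mm^3


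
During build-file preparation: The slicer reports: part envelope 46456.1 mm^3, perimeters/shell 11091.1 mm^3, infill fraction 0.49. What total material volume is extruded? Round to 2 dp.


V_infill = (46456.1 - 11091.1) * 0.49 = 17328.85
V_total = 11091.1 + 17328.85 = 28419.95 mm^3


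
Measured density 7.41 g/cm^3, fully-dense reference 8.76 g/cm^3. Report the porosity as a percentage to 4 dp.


Porosity = (1-7.41/8.76)*100 = 15.411 %


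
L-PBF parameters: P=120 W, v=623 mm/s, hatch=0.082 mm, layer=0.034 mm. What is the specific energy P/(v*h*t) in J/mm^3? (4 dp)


Build rate = 623 * 0.082 * 0.034 = 1.736924 mm^3/s
SE = 120 / 1.736924 = 69.0877 J/mm^3


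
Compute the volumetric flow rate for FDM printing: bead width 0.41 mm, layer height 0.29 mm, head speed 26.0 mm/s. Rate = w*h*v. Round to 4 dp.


Rate = 0.41 * 0.29 * 26.0 = 3.0914 mm^3/s


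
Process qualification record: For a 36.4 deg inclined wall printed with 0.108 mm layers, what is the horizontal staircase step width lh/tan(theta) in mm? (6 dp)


step = 0.108 / tan(36.4) = 0.146488 mm


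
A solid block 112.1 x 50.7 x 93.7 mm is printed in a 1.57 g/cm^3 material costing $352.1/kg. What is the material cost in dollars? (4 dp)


V = 112.1 * 50.7 * 93.7 = 532541.139 mm^3 = 532.541139 cm^3
Mass = 532.541139 * 1.57 / 1000 = 0.83608959 kg
Cost = 0.83608959 * 352.1 = 294.3871 $
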